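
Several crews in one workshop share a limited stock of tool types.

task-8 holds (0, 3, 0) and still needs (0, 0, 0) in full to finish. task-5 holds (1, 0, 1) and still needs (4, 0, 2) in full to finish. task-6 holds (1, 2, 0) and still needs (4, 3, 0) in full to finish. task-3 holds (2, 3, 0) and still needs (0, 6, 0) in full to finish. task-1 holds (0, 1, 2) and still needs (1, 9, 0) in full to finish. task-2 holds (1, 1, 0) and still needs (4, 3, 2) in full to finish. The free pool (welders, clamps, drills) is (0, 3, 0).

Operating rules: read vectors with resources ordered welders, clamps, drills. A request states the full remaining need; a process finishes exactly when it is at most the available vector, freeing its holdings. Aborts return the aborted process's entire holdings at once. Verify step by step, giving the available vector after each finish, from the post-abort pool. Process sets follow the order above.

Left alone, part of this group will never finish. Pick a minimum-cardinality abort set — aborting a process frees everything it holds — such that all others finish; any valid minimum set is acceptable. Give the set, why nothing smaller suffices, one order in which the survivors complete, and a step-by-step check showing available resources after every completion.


The answer: abort task-6 and task-2.
Key observation: task-5 could never have finished before the abort; with (2, 3, 0) returned by task-6 and task-2, it fits at step 4.
Why nothing smaller works — every single abort fails: task-8 alone leaves task-5 blocked (short on welders); task-5 alone leaves task-6 blocked (short on welders); task-6 alone leaves task-5 blocked (short on welders); task-3 alone leaves task-5 blocked (short on welders); task-1 alone leaves task-5 blocked (short on welders); task-2 alone leaves task-5 blocked (short on welders).
One survivor order: task-8, task-3, task-1, task-5. Check, step by step (post-abort pool first):
  pool = (2, 6, 0)
  run task-8 (needs (0, 0, 0), free (2, 6, 0)); after release of (0, 3, 0) the pool is (2, 9, 0)
  run task-3 (needs (0, 6, 0), free (2, 9, 0)); after release of (2, 3, 0) the pool is (4, 12, 0)
  run task-1 (needs (1, 9, 0), free (4, 12, 0)); after release of (0, 1, 2) the pool is (4, 13, 2)
  run task-5 (needs (4, 0, 2), free (4, 13, 2)); after release of (1, 0, 1) the pool is (5, 13, 3)


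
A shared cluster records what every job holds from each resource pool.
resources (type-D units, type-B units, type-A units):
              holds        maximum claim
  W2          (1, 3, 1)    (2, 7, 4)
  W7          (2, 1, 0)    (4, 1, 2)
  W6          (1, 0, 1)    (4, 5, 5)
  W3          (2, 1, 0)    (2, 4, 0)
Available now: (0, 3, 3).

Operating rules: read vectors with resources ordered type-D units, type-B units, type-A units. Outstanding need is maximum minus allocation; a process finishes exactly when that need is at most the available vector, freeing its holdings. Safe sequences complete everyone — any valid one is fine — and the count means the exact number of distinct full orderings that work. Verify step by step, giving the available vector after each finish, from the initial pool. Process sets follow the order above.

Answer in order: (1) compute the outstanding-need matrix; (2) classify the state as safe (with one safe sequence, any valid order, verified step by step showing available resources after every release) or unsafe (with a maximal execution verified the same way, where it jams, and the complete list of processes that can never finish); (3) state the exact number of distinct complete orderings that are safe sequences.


(1) Need matrix, components ordered type-D units, type-B units, type-A units:
  W2: (1, 4, 3)
  W7: (2, 0, 2)
  W6: (3, 5, 4)
  W3: (0, 3, 0)
(2) SAFE. One safe sequence: W3, W2, W7, W6.
Key observation: the first exact fit in this order is W3 — it needs (0, 3, 0) with (0, 3, 3) free, meeting a requested resource to the last unit.
Walking it through:
  pool = (0, 3, 3)
  W3 needs (0, 3, 0) <= (0, 3, 3) -> finishes; pool += (2, 1, 0) = (2, 4, 3)
  W2 needs (1, 4, 3) <= (2, 4, 3) -> finishes; pool += (1, 3, 1) = (3, 7, 4)
  W7 needs (2, 0, 2) <= (3, 7, 4) -> finishes; pool += (2, 1, 0) = (5, 8, 4)
  W6 needs (3, 5, 4) <= (5, 8, 4) -> finishes; pool += (1, 0, 1) = (6, 8, 5)
(3) Precisely 3 of the possible complete orderings are safe sequences.


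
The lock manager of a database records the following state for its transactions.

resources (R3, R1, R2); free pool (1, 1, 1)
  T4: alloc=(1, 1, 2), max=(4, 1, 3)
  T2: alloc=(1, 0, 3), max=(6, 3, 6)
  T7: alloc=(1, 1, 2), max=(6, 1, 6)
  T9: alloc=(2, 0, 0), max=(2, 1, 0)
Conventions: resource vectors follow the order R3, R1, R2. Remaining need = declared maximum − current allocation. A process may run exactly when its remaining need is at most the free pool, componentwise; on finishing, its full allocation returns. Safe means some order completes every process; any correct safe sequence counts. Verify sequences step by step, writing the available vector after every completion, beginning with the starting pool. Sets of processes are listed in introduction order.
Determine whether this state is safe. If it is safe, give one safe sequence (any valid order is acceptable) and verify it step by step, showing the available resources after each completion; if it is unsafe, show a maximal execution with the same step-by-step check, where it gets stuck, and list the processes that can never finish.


UNSAFE.
Key observation: the pool after T9, T4 is (4, 2, 3); every surviving request exceeds it in R3, so progress ends there.
A maximal execution: T9, T4 — then nothing else fits. Walking it through:
  pool = (1, 1, 1)
  run T9 (needs (0, 1, 0), free (1, 1, 1)); after release of (2, 0, 0) the pool is (3, 1, 1)
  run T4 (needs (3, 0, 1), free (3, 1, 1)); after release of (1, 1, 2) the pool is (4, 2, 3)
  blocked: T2 wants (5, 3, 3), pool (4, 2, 3) — not enough R3 and R1
  blocked: T7 wants (5, 0, 4), pool (4, 2, 3) — not enough R3 and R2
Processes that can never finish: T2 and T7.


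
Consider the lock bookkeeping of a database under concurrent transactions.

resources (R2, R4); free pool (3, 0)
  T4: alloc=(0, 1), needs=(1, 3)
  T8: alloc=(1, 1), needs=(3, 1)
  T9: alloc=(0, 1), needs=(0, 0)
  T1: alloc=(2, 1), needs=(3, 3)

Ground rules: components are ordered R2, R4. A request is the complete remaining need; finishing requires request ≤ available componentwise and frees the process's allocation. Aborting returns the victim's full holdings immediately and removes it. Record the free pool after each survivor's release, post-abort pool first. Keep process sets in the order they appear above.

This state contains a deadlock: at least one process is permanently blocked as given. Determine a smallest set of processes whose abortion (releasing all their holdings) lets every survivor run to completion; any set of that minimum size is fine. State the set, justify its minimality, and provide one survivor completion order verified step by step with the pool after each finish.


The answer: abort T1.
Key observation: the returned (2, 1) from T1 is what brings T4 — unrunnable before, under any order — into play at step 3.
Why nothing smaller works: aborting no one leaves the state deadlocked as given.
Survivors finish in the order: T8, T9, T4. Check, step by step (pool after the aborts first):
  pool = (5, 1)
  T8 needs (3, 1) <= (5, 1) -> finishes; pool += (1, 1) = (6, 2)
  T9 needs (0, 0) <= (6, 2) -> finishes; pool += (0, 1) = (6, 3)
  T4 needs (1, 3) <= (6, 3) -> finishes; pool += (0, 1) = (6, 4)


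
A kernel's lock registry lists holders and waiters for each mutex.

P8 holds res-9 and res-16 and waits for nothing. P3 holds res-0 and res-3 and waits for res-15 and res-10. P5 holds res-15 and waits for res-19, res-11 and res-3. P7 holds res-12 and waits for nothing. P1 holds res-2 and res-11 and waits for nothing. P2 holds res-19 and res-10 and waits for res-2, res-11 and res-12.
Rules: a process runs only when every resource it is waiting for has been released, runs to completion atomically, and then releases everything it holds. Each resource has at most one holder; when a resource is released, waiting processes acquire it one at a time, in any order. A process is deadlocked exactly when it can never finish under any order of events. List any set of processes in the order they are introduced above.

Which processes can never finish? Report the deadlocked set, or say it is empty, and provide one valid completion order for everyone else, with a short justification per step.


Deadlocked: P3 and P5.
Key observation: the cycle P3 -> P5 -> P3 can never break — each member waits on the next; no other process is dragged down with it.
A valid finishing order for the others: P8, P7, P1, P2.
Verifying each step:
  P8 waits on nothing -> runs at once and releases res-9 and res-16
  P7 waits on nothing -> runs at once and releases res-12
  P1 waits on nothing -> runs at once and releases res-2 and res-11
  P2 waits on res-2, res-11 and res-12 — all released -> runs and releases res-19 and res-10


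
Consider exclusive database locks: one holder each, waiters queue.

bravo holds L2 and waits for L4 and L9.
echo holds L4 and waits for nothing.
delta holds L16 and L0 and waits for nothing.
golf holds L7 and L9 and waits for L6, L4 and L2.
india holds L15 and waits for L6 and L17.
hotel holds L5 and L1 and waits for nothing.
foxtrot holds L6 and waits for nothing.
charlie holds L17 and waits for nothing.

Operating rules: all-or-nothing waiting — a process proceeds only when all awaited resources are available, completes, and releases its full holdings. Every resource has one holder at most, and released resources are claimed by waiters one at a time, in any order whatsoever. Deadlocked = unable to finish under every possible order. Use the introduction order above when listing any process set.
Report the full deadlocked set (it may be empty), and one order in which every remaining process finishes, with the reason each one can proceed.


Deadlocked set: bravo and golf.
Key observation: along bravo -> golf -> bravo, each member waits on what the next one holds — a deadlock; no other process is dragged down with it.
A valid finishing order for the others: delta, foxtrot, echo, charlie, hotel, india.
Step-by-step check:
  delta waits on nothing -> runs at once and releases L16 and L0
  foxtrot waits on nothing -> runs at once and releases L6
  echo waits on nothing -> runs at once and releases L4
  charlie waits on nothing -> runs at once and releases L17
  hotel waits on nothing -> runs at once and releases L5 and L1
  india: everything it awaited (L6 and L17) is free; runs, freeing L15


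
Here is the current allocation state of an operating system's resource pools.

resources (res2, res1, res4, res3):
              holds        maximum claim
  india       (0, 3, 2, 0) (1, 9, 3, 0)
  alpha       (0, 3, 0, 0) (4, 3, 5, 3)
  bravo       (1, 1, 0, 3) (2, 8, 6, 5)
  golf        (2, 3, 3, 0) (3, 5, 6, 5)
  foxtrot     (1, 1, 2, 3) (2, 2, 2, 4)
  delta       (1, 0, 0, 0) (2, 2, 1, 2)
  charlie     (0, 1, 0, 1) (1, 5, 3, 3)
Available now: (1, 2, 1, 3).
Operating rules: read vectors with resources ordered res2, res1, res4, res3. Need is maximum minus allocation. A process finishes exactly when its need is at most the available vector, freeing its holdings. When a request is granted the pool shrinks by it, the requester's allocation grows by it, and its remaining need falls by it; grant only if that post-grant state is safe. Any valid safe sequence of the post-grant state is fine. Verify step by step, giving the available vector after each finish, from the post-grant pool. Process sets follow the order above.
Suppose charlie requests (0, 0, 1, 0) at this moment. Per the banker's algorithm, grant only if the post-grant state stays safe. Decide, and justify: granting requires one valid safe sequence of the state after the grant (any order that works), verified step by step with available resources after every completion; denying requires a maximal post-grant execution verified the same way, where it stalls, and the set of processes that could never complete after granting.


DENY — the pretend-granted state is unsafe.
Key observation: after foxtrot, delta the pool peaks at (3, 3, 2, 6), and each blocked process is short somewhere: india on res1; alpha on res2, res4; bravo on res1, res4; golf on res4; charlie on res1.
After a pretend grant, a maximal execution: foxtrot, delta — then nothing else fits. Step-by-step check:
  pool = (1, 2, 0, 3)
  run foxtrot (needs (1, 1, 0, 1), free (1, 2, 0, 3)); after release of (1, 1, 2, 3) the pool is (2, 3, 2, 6)
  run delta (needs (1, 2, 1, 2), free (2, 3, 2, 6)); after release of (1, 0, 0, 0) the pool is (3, 3, 2, 6)
  india cannot run: need (1, 6, 1, 0) vs free (3, 3, 2, 6) (insufficient res1)
  alpha cannot run: need (4, 0, 5, 3) vs free (3, 3, 2, 6) (insufficient res2 and res4)
  bravo cannot run: need (1, 7, 6, 2) vs free (3, 3, 2, 6) (insufficient res1 and res4)
  golf cannot run: need (1, 2, 3, 5) vs free (3, 3, 2, 6) (insufficient res4)
  charlie cannot run: need (1, 4, 2, 2) vs free (3, 3, 2, 6) (insufficient res1)
Had the request been granted, india, alpha, bravo, golf and charlie could never finish.


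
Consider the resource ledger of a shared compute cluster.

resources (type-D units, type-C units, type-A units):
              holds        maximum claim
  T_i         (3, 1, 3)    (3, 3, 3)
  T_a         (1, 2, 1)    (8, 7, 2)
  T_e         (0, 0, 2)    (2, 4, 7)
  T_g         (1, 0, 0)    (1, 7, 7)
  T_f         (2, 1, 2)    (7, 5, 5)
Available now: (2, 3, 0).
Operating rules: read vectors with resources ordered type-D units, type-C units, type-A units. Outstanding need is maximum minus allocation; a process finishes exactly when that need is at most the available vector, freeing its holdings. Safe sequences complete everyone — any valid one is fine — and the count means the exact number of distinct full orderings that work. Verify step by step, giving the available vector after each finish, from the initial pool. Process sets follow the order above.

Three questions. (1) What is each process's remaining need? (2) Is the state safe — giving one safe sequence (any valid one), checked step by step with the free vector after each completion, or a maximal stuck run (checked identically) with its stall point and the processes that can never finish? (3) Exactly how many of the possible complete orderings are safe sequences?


(1) Remaining need (order type-D units, type-C units, type-A units):
  T_i: (0, 2, 0)
  T_a: (7, 5, 1)
  T_e: (2, 4, 5)
  T_g: (0, 7, 7)
  T_f: (5, 4, 3)
(2) The state is SAFE; one workable sequence: T_i, T_f, T_e, T_a, T_g.
Key observation: at T_f the run first touches a limit — (5, 4, 3) against (5, 4, 3), exact on a resource it actually requests.
Step-by-step check:
  pool = (2, 3, 0)
  T_i: need (0, 2, 0) fits (2, 3, 0); releases (3, 1, 3), pool now (5, 4, 3)
  T_f: need (5, 4, 3) fits (5, 4, 3); releases (2, 1, 2), pool now (7, 5, 5)
  T_e: need (2, 4, 5) fits (7, 5, 5); releases (0, 0, 2), pool now (7, 5, 7)
  T_a: need (7, 5, 1) fits (7, 5, 7); releases (1, 2, 1), pool now (8, 7, 8)
  T_g: need (0, 7, 7) fits (8, 7, 8); releases (1, 0, 0), pool now (9, 7, 8)
(3) Precisely 2 of the possible complete orderings are safe sequences.


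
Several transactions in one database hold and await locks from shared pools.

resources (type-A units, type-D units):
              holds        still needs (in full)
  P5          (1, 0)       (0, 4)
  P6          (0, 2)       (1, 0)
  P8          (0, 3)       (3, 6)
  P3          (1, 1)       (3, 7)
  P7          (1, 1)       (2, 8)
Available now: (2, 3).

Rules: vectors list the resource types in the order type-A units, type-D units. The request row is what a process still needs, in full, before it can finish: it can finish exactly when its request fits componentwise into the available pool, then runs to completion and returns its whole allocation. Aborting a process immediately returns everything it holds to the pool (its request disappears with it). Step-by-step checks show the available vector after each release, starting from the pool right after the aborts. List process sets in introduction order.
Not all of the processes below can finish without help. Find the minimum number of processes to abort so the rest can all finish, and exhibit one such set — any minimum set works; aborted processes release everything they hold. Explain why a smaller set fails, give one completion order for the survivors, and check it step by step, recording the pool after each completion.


The answer: abort P7.
Key observation: the returned (1, 1) from P7 is what brings P8 — unrunnable before, under any order — into play at step 2.
No smaller set exists: with zero aborts the deadlock remains.
Survivors finish in the order: P6, P8, P5, P3. Walking it through (pool after the aborts first):
  pool = (3, 4)
  run P6 (needs (1, 0), free (3, 4)); after release of (0, 2) the pool is (3, 6)
  run P8 (needs (3, 6), free (3, 6)); after release of (0, 3) the pool is (3, 9)
  run P5 (needs (0, 4), free (3, 9)); after release of (1, 0) the pool is (4, 9)
  run P3 (needs (3, 7), free (4, 9)); after release of (1, 1) the pool is (5, 10)


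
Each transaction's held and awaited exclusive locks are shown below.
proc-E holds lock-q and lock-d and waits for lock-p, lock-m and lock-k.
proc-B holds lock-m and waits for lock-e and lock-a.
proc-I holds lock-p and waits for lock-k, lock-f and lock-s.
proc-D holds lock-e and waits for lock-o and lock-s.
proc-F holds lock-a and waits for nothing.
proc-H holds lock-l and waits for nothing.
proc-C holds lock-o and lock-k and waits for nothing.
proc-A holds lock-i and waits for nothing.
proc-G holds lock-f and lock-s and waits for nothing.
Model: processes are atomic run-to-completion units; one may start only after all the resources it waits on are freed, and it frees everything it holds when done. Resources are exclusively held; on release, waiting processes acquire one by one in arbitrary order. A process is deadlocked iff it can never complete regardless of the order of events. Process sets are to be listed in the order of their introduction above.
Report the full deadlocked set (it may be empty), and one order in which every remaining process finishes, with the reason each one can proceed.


No process is deadlocked.
Key observation: no waiting chain loops back on itself — every chain ends at a process that waits on nothing, so everyone eventually runs.
The rest can finish in the order proc-H, proc-F, proc-C, proc-G, proc-D, proc-B, proc-A, proc-I, proc-E.
Check, step by step:
  proc-H waits on nothing -> runs at once and releases lock-l
  proc-F waits on nothing -> runs at once and releases lock-a
  proc-C waits on nothing -> runs at once and releases lock-o and lock-k
  proc-G waits on nothing -> runs at once and releases lock-f and lock-s
  proc-D: everything it awaited (lock-o and lock-s) is free; runs, freeing lock-e
  proc-B: everything it awaited (lock-e and lock-a) is free; runs, freeing lock-m
  proc-A waits on nothing -> runs at once and releases lock-i
  proc-I: everything it awaited (lock-k, lock-f and lock-s) is free; runs, freeing lock-p
  proc-E: everything it awaited (lock-p, lock-m and lock-k) is free; runs, freeing lock-q and lock-d


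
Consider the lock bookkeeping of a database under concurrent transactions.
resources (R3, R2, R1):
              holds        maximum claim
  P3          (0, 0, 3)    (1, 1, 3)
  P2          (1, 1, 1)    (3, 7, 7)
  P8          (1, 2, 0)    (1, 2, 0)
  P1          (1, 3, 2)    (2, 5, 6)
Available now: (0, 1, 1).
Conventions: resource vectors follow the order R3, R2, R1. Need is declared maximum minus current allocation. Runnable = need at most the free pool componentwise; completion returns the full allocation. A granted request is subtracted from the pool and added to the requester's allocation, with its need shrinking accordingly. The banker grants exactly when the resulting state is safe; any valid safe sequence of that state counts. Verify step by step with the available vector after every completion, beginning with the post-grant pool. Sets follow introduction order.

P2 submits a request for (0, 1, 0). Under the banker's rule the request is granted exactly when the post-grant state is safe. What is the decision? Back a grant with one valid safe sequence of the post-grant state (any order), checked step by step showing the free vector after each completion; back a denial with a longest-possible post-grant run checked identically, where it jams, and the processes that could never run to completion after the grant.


GRANT: granting preserves safety; a valid post-grant sequence is P8, P3, P1, P2.
Key observation: granting shrinks the pool to (0, 0, 1), yet P8 still fits and the chain goes through.
Check on the post-grant state, step by step:
  pool = (0, 0, 1)
  P8 needs (0, 0, 0) <= (0, 0, 1) -> finishes; pool += (1, 2, 0) = (1, 2, 1)
  P3 needs (1, 1, 0) <= (1, 2, 1) -> finishes; pool += (0, 0, 3) = (1, 2, 4)
  P1 needs (1, 2, 4) <= (1, 2, 4) -> finishes; pool += (1, 3, 2) = (2, 5, 6)
  P2 needs (2, 5, 6) <= (2, 5, 6) -> finishes; pool += (1, 2, 1) = (3, 7, 7)


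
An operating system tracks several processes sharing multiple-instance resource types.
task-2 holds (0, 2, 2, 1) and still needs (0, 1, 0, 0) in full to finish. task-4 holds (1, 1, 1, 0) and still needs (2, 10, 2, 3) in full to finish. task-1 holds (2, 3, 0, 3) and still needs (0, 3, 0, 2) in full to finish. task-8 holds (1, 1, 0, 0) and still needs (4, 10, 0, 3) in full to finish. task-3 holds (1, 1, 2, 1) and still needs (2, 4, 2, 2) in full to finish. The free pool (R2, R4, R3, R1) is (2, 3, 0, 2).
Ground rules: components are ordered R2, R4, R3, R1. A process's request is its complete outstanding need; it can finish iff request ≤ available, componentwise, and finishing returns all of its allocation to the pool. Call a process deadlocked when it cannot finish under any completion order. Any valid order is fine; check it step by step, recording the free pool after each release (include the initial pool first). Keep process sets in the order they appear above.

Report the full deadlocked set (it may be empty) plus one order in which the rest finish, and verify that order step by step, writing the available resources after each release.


The deadlocked set is task-4 and task-8.
Key observation: even finishing task-2, task-1, task-3 leaves just (5, 9, 4, 7) free — too little R4 for any of the remaining processes.
The rest can finish in the order task-2, task-1, task-3. Verifying each step:
  pool = (2, 3, 0, 2)
  run task-2 (needs (0, 1, 0, 0), free (2, 3, 0, 2)); after release of (0, 2, 2, 1) the pool is (2, 5, 2, 3)
  run task-1 (needs (0, 3, 0, 2), free (2, 5, 2, 3)); after release of (2, 3, 0, 3) the pool is (4, 8, 2, 6)
  run task-3 (needs (2, 4, 2, 2), free (4, 8, 2, 6)); after release of (1, 1, 2, 1) the pool is (5, 9, 4, 7)
None of the blocked processes ever fits:
  blocked: task-4 wants (2, 10, 2, 3), pool (5, 9, 4, 7) — not enough R4
  blocked: task-8 wants (4, 10, 0, 3), pool (5, 9, 4, 7) — not enough R4


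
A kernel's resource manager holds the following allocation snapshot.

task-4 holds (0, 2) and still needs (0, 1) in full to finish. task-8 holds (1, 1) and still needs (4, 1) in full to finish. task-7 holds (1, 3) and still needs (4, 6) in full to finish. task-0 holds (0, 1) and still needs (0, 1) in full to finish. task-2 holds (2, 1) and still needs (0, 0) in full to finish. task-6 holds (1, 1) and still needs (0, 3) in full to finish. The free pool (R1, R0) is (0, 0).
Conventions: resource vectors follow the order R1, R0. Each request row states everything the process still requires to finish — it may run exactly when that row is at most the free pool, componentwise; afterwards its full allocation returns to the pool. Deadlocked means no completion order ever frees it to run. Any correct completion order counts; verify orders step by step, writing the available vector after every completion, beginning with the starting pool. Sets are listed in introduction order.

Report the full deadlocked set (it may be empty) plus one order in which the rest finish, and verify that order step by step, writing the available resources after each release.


The deadlocked set is task-8 and task-7.
Key observation: no order helps: past task-2, task-0, task-4, task-6, the free pool tops out at (3, 5), below what each blocked process needs in R1.
The rest can finish in the order task-2, task-0, task-4, task-6. Check, step by step:
  pool = (0, 0)
  run task-2 (needs (0, 0), free (0, 0)); after release of (2, 1) the pool is (2, 1)
  run task-0 (needs (0, 1), free (2, 1)); after release of (0, 1) the pool is (2, 2)
  run task-4 (needs (0, 1), free (2, 2)); after release of (0, 2) the pool is (2, 4)
  run task-6 (needs (0, 3), free (2, 4)); after release of (1, 1) the pool is (3, 5)
The blocked processes can never fit:
  task-8 still needs (4, 1) but only (3, 5) is free — short on R1
  task-7 still needs (4, 6) but only (3, 5) is free — short on R1 and R0


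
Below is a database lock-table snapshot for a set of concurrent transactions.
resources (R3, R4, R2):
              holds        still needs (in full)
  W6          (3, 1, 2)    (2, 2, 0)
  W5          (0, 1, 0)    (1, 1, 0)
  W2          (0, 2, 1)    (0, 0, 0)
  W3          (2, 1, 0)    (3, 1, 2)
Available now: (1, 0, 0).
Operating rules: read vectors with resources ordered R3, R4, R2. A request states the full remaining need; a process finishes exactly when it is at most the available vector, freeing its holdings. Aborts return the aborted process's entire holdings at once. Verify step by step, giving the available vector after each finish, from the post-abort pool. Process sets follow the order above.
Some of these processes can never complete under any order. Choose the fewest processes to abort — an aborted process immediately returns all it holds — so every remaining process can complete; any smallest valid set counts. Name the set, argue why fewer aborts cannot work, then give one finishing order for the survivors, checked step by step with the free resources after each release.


The answer: abort W3.
Key observation: the returned (2, 1, 0) from W3 is what brings W6 — unrunnable before, under any order — into play at step 3.
No smaller set exists: with zero aborts the deadlock remains.
Survivors finish in the order: W5, W2, W6. Verifying each step (pool after the aborts first):
  pool = (3, 1, 0)
  run W5 (needs (1, 1, 0), free (3, 1, 0)); after release of (0, 1, 0) the pool is (3, 2, 0)
  run W2 (needs (0, 0, 0), free (3, 2, 0)); after release of (0, 2, 1) the pool is (3, 4, 1)
  run W6 (needs (2, 2, 0), free (3, 4, 1)); after release of (3, 1, 2) the pool is (6, 5, 3)


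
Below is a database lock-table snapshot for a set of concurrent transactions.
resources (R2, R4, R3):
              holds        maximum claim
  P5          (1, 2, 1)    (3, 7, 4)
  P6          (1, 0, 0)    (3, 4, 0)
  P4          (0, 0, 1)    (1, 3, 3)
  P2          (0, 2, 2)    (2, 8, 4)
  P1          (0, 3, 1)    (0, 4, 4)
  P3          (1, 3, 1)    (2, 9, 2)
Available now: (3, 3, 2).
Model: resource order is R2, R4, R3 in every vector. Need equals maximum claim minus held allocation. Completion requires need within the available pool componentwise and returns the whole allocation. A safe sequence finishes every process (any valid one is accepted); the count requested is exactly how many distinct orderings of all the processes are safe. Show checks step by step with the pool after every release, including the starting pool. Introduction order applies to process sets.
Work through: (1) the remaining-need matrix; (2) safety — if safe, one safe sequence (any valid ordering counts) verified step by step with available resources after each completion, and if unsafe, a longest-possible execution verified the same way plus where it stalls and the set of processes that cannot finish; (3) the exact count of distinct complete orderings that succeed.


(1) Outstanding need per process (order R2, R4, R3):
  P5: (2, 5, 3)
  P6: (2, 4, 0)
  P4: (1, 3, 2)
  P2: (2, 6, 2)
  P1: (0, 1, 3)
  P3: (1, 6, 1)
(2) SAFE. One safe sequence: P4, P1, P6, P3, P2, P5.
Key observation: P4 is the earliest step where a requested resource binds exactly: need (1, 3, 2), pool (3, 3, 2) at its turn.
Check, step by step:
  pool = (3, 3, 2)
  P4 needs (1, 3, 2) <= (3, 3, 2) -> finishes; pool += (0, 0, 1) = (3, 3, 3)
  P1 needs (0, 1, 3) <= (3, 3, 3) -> finishes; pool += (0, 3, 1) = (3, 6, 4)
  P6 needs (2, 4, 0) <= (3, 6, 4) -> finishes; pool += (1, 0, 0) = (4, 6, 4)
  P3 needs (1, 6, 1) <= (4, 6, 4) -> finishes; pool += (1, 3, 1) = (5, 9, 5)
  P2 needs (2, 6, 2) <= (5, 9, 5) -> finishes; pool += (0, 2, 2) = (5, 11, 7)
  P5 needs (2, 5, 3) <= (5, 11, 7) -> finishes; pool += (1, 2, 1) = (6, 13, 8)
(3) Exactly 24 of the possible complete orderings are safe sequences.


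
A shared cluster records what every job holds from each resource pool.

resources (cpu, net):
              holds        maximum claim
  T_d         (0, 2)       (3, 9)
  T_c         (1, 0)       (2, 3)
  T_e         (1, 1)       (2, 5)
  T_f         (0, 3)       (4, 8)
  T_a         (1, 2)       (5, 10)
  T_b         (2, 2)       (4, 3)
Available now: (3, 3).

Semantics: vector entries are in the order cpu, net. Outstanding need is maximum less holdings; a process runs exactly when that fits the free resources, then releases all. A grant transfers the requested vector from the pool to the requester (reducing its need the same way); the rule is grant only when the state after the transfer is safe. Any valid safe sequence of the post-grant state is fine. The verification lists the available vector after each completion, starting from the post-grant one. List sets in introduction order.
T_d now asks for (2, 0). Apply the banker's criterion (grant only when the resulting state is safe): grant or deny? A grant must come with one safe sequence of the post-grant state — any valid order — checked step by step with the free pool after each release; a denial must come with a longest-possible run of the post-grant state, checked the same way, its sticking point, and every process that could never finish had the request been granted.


GRANT — the state after the grant stays safe, e.g. via T_c, T_b, T_f, T_a, T_d, T_e.
Key observation: the transfer keeps a workable pool ((1, 3)); T_c starts the safe sequence.
Verifying the post-grant state step by step:
  pool = (1, 3)
  T_c needs (1, 3) <= (1, 3) -> finishes; pool += (1, 0) = (2, 3)
  T_b needs (2, 1) <= (2, 3) -> finishes; pool += (2, 2) = (4, 5)
  T_f needs (4, 5) <= (4, 5) -> finishes; pool += (0, 3) = (4, 8)
  T_a needs (4, 8) <= (4, 8) -> finishes; pool += (1, 2) = (5, 10)
  T_d needs (1, 7) <= (5, 10) -> finishes; pool += (2, 2) = (7, 12)
  T_e needs (1, 4) <= (7, 12) -> finishes; pool += (1, 1) = (8, 13)


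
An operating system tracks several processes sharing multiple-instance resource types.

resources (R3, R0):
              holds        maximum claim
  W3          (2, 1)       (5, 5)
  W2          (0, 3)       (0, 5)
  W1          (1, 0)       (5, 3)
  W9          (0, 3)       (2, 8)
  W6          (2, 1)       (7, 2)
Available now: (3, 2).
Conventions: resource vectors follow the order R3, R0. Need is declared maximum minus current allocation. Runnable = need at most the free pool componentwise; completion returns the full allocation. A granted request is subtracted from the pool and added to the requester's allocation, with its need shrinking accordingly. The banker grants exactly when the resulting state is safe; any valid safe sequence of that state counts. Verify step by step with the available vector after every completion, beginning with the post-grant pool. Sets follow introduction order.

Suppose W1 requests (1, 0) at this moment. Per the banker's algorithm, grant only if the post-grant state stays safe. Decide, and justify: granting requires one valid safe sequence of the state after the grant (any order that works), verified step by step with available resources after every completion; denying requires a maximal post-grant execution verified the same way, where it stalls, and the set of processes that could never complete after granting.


DENY: after the grant no complete ordering would exist.
Key observation: R3 is the bottleneck — with W2, W9 done the pool holds (2, 8), short of every remaining need.
After a pretend grant, a maximal execution: W2, W9 — then nothing else fits. Check, step by step:
  pool = (2, 2)
  run W2 (needs (0, 2), free (2, 2)); after release of (0, 3) the pool is (2, 5)
  run W9 (needs (2, 5), free (2, 5)); after release of (0, 3) the pool is (2, 8)
  W3 still needs (3, 4) but only (2, 8) is free — short on R3
  W1 still needs (3, 3) but only (2, 8) is free — short on R3
  W6 still needs (5, 1) but only (2, 8) is free — short on R3
Post-grant, the permanently blocked set is W3, W1 and W6.


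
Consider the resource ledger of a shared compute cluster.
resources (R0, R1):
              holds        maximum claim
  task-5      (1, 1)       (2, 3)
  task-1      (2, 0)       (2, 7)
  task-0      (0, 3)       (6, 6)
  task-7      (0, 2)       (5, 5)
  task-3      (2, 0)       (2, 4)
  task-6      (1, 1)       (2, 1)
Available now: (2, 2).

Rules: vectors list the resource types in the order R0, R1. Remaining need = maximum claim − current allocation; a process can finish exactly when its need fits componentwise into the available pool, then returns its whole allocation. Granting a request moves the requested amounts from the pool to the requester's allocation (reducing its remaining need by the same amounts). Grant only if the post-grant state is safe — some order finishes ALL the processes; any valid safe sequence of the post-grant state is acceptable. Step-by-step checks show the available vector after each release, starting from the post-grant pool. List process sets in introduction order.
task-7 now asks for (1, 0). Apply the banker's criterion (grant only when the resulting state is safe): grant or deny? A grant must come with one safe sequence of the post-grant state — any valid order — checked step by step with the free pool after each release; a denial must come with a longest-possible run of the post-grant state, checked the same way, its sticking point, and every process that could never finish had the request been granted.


GRANT. The post-grant state is safe; one safe sequence: task-6, task-5, task-3, task-7, task-0, task-1.
Key observation: (1, 2) free after granting still covers task-6 first, and each release covers the next.
Verifying the post-grant state step by step:
  pool = (1, 2)
  run task-6 (needs (1, 0), free (1, 2)); after release of (1, 1) the pool is (2, 3)
  run task-5 (needs (1, 2), free (2, 3)); after release of (1, 1) the pool is (3, 4)
  run task-3 (needs (0, 4), free (3, 4)); after release of (2, 0) the pool is (5, 4)
  run task-7 (needs (4, 3), free (5, 4)); after release of (1, 2) the pool is (6, 6)
  run task-0 (needs (6, 3), free (6, 6)); after release of (0, 3) the pool is (6, 9)
  run task-1 (needs (0, 7), free (6, 9)); after release of (2, 0) the pool is (8, 9)


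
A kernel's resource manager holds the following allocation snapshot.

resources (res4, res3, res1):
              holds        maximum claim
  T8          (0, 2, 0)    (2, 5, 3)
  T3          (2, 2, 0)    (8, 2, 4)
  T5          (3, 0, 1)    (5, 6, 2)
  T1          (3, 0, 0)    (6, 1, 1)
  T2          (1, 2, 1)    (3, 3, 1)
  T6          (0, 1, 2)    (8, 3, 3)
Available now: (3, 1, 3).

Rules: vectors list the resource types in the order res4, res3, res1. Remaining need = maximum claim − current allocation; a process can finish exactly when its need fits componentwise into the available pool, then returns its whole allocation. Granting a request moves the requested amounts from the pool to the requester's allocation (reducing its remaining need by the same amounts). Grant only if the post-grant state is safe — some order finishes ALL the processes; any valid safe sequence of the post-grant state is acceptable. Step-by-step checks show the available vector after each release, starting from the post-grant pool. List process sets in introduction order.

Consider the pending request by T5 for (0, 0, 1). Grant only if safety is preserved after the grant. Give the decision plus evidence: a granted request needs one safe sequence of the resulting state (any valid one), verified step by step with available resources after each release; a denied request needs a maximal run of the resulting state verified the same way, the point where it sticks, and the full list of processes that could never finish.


DENY — the pretend-granted state is unsafe.
Key observation: after T2, T8, T1 the pool peaks at (7, 5, 3), and each blocked process is short somewhere: T3 on res1; T5 on res3; T6 on res4.
Pretend the grant happened; the run T2, T8, T1 goes as far as possible. Check, step by step:
  pool = (3, 1, 2)
  T2: need (2, 1, 0) fits (3, 1, 2); releases (1, 2, 1), pool now (4, 3, 3)
  T8: need (2, 3, 3) fits (4, 3, 3); releases (0, 2, 0), pool now (4, 5, 3)
  T1: need (3, 1, 1) fits (4, 5, 3); releases (3, 0, 0), pool now (7, 5, 3)
  T3 cannot run: need (6, 0, 4) vs free (7, 5, 3) (insufficient res1)
  T5 cannot run: need (2, 6, 0) vs free (7, 5, 3) (insufficient res3)
  T6 cannot run: need (8, 2, 1) vs free (7, 5, 3) (insufficient res4)
Processes that could never finish after the grant: T3, T5 and T6.


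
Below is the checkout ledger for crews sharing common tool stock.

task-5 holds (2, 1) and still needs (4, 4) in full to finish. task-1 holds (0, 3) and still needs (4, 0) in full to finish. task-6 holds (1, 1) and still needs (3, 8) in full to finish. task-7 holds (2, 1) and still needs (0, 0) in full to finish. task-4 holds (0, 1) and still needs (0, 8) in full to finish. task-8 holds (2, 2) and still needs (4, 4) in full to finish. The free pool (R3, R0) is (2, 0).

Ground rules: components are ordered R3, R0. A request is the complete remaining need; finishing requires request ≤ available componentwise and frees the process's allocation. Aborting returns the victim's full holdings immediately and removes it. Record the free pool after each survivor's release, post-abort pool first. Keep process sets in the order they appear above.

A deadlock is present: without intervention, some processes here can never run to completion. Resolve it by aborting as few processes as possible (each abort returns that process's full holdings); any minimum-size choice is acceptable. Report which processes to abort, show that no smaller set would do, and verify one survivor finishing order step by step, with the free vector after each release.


Minimum abort set: task-4.
Key observation: aborting task-4 returns (0, 1), and task-6 — hopeless before — runs at step 5 with the returned capacity in the pool.
Why nothing smaller works: aborting no one leaves the state deadlocked as given.
Survivors finish in the order: task-7, task-1, task-8, task-5, task-6. Step-by-step check (pool after the aborts first):
  pool = (2, 1)
  task-7: need (0, 0) fits (2, 1); releases (2, 1), pool now (4, 2)
  task-1: need (4, 0) fits (4, 2); releases (0, 3), pool now (4, 5)
  task-8: need (4, 4) fits (4, 5); releases (2, 2), pool now (6, 7)
  task-5: need (4, 4) fits (6, 7); releases (2, 1), pool now (8, 8)
  task-6: need (3, 8) fits (8, 8); releases (1, 1), pool now (9, 9)


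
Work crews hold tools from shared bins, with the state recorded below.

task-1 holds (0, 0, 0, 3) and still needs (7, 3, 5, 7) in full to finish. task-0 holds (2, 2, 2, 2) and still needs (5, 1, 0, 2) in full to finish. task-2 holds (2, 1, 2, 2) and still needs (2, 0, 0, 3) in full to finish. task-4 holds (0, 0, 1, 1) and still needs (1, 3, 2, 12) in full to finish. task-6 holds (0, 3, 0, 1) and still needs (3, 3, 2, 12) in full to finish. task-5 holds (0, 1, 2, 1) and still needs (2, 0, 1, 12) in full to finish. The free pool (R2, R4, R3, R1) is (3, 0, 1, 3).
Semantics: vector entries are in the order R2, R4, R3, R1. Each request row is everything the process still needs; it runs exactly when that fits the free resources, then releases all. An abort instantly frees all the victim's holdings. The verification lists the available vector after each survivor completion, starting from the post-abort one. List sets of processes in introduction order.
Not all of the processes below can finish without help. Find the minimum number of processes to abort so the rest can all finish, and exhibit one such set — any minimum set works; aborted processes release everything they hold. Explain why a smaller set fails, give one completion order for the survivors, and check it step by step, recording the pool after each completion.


Abort task-6 and task-5.
Key observation: task-4 was stuck for good until task-6 and task-5 gave back (0, 4, 2, 2); in the order shown it finishes at step 4.
Minimality, checking each single-abort alternative: task-1 alone leaves task-4 blocked (short on R1); task-0 alone leaves task-4 blocked (short on R1); task-2 alone leaves task-4 blocked (short on R1); task-4 alone leaves task-6 blocked (short on R1); task-6 alone leaves task-4 blocked (short on R1); task-5 alone leaves task-4 blocked (short on R1).
The survivors complete as task-2, task-0, task-1, task-4. Walking it through (starting from the post-abort pool):
  pool = (3, 4, 3, 5)
  run task-2 (needs (2, 0, 0, 3), free (3, 4, 3, 5)); after release of (2, 1, 2, 2) the pool is (5, 5, 5, 7)
  run task-0 (needs (5, 1, 0, 2), free (5, 5, 5, 7)); after release of (2, 2, 2, 2) the pool is (7, 7, 7, 9)
  run task-1 (needs (7, 3, 5, 7), free (7, 7, 7, 9)); after release of (0, 0, 0, 3) the pool is (7, 7, 7, 12)
  run task-4 (needs (1, 3, 2, 12), free (7, 7, 7, 12)); after release of (0, 0, 1, 1) the pool is (7, 7, 8, 13)
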